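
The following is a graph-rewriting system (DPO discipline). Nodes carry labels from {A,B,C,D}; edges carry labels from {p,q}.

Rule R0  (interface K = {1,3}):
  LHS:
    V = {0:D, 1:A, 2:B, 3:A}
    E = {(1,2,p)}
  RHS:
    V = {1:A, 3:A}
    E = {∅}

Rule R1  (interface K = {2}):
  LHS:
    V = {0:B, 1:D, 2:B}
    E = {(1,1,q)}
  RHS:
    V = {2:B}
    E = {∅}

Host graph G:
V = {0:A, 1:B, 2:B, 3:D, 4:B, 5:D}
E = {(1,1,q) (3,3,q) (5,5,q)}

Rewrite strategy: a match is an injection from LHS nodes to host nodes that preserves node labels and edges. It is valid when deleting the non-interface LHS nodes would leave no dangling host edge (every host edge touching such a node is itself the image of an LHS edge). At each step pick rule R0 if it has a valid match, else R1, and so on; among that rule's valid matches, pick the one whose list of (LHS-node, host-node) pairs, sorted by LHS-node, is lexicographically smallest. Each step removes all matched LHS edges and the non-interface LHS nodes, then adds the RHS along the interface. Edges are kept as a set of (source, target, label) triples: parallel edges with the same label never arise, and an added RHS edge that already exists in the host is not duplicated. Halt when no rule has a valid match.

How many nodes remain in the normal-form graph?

Answer: 2

Derivation:
[0] host  ⇒  6 nodes, 3 edges  {1-q->1 3-q->3 5-q->5}
[1] R1 @ {0↦2, 1↦3, 2↦1}  ⇒  4 nodes, 2 edges  {1-q->1 5-q->5}
[2] R1 @ {0↦4, 1↦5, 2↦1}  ⇒  2 nodes, 1 edges  {1-q->1}
halt: no rule applies after step 2
NF nodes: {0:A, 1:B}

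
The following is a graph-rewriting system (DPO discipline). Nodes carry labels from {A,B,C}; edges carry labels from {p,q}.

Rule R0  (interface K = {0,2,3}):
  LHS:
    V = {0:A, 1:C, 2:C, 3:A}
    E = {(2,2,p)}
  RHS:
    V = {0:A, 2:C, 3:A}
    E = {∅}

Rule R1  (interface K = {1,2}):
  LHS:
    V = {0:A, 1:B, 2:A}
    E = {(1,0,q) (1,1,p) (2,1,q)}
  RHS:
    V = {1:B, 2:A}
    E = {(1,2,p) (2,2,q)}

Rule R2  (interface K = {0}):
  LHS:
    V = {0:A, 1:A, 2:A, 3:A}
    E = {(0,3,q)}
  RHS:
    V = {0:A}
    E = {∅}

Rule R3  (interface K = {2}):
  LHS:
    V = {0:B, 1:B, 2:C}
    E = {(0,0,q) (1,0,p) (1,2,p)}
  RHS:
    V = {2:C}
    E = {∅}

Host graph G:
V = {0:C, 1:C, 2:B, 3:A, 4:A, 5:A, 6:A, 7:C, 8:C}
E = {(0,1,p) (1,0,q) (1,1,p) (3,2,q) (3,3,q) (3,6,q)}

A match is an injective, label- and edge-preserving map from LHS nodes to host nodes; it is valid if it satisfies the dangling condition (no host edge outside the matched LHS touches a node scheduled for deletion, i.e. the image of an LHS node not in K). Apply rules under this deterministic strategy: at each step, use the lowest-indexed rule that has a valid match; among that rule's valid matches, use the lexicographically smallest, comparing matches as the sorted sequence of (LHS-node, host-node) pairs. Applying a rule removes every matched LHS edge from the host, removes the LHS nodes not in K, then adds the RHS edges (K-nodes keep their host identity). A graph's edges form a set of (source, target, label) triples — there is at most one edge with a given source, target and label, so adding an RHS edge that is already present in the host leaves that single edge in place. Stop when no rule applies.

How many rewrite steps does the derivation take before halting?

Answer: 2

Derivation:
initial: |V|=9 |E|=6  E = 0-p->1 1-q->0 1-p->1 3-q->2 3-q->3 3-q->6
step 1: apply R0 at {0↦3, 1↦7, 2↦1, 3↦4}  → |V|=8 |E|=5  E = 0-p->1 1-q->0 3-q->2 3-q->3 3-q->6
step 2: apply R2 at {0↦3, 1↦4, 2↦5, 3↦6}  → |V|=5 |E|=4  E = 0-p->1 1-q->0 3-q->2 3-q->3
halt: no rule applies after step 2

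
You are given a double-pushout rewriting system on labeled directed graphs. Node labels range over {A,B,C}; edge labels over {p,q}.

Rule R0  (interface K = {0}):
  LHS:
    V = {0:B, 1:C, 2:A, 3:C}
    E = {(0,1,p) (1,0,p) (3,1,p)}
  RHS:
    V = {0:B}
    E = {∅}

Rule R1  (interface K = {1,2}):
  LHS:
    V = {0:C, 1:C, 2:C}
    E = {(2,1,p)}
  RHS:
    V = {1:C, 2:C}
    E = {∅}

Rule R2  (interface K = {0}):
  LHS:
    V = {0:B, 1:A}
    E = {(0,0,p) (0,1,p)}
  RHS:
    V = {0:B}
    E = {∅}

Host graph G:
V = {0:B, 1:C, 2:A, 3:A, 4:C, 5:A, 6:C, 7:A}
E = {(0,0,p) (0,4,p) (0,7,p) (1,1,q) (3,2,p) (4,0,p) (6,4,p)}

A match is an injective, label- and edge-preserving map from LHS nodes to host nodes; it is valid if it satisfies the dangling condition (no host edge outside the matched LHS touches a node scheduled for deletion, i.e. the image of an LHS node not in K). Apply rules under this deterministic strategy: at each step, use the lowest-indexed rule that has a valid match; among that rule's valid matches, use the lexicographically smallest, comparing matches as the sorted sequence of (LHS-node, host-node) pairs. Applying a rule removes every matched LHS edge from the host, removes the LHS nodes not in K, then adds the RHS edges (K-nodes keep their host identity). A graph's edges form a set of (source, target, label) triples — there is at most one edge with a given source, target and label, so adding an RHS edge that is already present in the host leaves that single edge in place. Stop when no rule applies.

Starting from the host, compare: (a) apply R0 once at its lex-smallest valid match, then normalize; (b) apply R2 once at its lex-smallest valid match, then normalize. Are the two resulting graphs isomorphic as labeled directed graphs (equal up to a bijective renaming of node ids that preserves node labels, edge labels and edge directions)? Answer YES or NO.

Answer: YES

Steps:
branch R0-first: apply at {0↦0, 1↦4, 2↦5, 3↦6} → |E|=4, then 1 more step(s) → NF |V|=4 |E|=2 V={0:B, 1:C, 2:A, 3:A} E=1-q->1 3-p->2
branch R2-first: apply at {0↦0, 1↦7} → |E|=5, then 1 more step(s) → NF |V|=4 |E|=2 V={0:B, 1:C, 2:A, 3:A} E=1-q->1 3-p->2
graphs isomorphic (equal up to label-preserving node renaming)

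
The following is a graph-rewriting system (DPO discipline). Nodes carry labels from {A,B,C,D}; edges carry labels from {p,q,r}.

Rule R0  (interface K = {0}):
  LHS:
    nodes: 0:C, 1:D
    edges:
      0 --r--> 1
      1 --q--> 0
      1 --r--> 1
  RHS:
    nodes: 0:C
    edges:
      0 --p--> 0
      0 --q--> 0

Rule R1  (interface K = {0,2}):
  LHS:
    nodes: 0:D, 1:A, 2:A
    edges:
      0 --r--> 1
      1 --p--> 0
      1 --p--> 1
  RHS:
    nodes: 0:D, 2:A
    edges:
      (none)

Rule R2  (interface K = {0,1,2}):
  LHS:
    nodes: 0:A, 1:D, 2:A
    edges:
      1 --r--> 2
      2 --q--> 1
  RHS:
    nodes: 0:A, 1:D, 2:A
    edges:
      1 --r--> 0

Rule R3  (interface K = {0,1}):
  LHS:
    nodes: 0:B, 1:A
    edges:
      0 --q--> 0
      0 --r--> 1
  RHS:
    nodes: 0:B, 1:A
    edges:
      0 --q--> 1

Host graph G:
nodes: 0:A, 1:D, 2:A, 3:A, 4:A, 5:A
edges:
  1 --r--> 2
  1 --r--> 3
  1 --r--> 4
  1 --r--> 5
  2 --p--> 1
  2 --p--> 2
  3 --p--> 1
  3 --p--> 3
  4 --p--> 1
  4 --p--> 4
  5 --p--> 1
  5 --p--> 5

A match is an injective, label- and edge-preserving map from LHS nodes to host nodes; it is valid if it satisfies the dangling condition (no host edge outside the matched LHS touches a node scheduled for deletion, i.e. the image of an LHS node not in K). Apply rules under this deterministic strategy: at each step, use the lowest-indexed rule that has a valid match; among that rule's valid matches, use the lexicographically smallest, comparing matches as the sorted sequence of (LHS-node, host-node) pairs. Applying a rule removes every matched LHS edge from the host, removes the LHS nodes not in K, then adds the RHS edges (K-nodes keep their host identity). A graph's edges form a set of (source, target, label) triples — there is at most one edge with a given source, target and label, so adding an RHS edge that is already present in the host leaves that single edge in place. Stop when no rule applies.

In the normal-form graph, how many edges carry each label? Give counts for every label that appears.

Answer: (no edges)

Rewrite trace:
initial: |V|=6 |E|=12  E = 1-r->2 1-r->3 1-r->4 1-r->5 2-p->1 2-p->2 3-p->1 3-p->3 4-p->1 4-p->4 5-p->1 5-p->5
step 1: apply R1 at {0↦1, 1↦2, 2↦0}  → |V|=5 |E|=9  E = 1-r->3 1-r->4 1-r->5 3-p->1 3-p->3 4-p->1 4-p->4 5-p->1 5-p->5
step 2: apply R1 at {0↦1, 1↦3, 2↦0}  → |V|=4 |E|=6  E = 1-r->4 1-r->5 4-p->1 4-p->4 5-p->1 5-p->5
step 3: apply R1 at {0↦1, 1↦4, 2↦0}  → |V|=3 |E|=3  E = 1-r->5 5-p->1 5-p->5
step 4: apply R1 at {0↦1, 1↦5, 2↦0}  → |V|=2 |E|=0  E = ∅
final graph: no rule applies after step 4
NF edges: []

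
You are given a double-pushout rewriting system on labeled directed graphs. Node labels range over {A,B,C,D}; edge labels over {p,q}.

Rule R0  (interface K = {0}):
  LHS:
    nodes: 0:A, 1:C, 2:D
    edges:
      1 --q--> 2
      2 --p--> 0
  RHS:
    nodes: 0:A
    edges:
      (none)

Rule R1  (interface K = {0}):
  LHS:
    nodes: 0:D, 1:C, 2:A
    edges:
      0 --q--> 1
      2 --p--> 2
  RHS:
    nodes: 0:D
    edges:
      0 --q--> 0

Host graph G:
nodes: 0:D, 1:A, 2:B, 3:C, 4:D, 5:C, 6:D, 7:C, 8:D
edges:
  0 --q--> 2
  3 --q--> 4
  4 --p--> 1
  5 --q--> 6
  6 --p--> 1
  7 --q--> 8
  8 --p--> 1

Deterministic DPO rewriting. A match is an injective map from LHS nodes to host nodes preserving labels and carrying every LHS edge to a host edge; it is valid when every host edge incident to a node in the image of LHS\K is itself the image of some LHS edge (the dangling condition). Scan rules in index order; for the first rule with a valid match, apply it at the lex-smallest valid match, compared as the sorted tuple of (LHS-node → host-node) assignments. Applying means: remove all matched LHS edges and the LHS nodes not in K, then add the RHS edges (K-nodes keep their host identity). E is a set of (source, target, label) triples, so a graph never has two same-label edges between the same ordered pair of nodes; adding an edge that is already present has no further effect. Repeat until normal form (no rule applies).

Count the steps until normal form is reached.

initial: |V|=9 |E|=7  E = 0-q->2 3-q->4 4-p->1 5-q->6 6-p->1 7-q->8 8-p->1
step 1: apply R0 at {0↦1, 1↦3, 2↦4}  → |V|=7 |E|=5  E = 0-q->2 5-q->6 6-p->1 7-q->8 8-p->1
step 2: apply R0 at {0↦1, 1↦5, 2↦6}  → |V|=5 |E|=3  E = 0-q->2 7-q->8 8-p->1
step 3: apply R0 at {0↦1, 1↦7, 2↦8}  → |V|=3 |E|=1  E = 0-q->2
normal form: no rule applies after step 3

Answer: 3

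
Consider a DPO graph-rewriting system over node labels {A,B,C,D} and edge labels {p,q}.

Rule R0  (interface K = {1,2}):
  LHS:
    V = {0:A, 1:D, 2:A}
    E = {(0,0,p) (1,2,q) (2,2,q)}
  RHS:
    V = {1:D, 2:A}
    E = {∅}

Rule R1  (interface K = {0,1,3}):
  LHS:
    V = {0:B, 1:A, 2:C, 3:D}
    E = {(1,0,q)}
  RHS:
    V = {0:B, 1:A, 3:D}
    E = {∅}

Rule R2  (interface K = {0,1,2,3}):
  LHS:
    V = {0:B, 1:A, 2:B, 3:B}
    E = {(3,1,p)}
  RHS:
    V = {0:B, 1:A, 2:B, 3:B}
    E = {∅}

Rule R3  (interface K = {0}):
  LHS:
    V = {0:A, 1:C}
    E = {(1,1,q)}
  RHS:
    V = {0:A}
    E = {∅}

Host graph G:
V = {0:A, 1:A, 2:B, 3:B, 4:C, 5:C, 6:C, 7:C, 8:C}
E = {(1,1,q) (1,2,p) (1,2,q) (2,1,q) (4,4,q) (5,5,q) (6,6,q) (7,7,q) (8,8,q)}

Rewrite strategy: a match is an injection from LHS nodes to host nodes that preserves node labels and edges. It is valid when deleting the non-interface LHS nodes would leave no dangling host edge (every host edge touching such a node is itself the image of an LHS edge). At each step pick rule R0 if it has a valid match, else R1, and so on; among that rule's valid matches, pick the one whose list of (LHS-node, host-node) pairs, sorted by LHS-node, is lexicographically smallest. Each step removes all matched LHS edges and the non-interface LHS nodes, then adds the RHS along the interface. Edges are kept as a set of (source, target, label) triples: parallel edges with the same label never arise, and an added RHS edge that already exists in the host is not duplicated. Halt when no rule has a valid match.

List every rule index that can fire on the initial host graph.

Answer: [R3]

Steps:
R0: no valid match — LHS pattern not found
R1: no valid match — LHS pattern not found
R2: no valid match — LHS pattern not found
R3: 10 valid matches — {0↦0, 1↦4}, {0↦0, 1↦5}, {0↦0, 1↦6} (+7 more)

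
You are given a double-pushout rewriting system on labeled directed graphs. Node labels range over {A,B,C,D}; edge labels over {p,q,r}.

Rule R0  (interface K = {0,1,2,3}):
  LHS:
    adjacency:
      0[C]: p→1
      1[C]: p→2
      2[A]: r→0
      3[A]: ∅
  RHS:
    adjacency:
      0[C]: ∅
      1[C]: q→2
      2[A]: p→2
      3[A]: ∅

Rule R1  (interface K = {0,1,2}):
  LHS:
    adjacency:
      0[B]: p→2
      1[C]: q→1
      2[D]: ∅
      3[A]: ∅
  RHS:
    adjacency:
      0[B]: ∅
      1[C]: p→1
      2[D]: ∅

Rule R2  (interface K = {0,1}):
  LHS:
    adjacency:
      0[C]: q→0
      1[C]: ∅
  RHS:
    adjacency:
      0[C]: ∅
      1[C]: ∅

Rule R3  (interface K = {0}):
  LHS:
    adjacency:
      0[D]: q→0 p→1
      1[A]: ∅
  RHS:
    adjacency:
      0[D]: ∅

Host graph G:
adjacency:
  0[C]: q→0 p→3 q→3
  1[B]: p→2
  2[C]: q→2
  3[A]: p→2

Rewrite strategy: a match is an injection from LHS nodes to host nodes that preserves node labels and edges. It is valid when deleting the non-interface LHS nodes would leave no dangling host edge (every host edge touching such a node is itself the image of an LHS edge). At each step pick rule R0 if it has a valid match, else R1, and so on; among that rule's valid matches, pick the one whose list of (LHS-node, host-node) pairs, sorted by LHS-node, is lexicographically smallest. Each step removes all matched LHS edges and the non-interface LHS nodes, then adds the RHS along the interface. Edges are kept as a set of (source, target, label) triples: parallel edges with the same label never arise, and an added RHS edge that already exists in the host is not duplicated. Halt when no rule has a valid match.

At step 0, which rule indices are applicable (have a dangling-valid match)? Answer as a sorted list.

Answer: [R2]

Steps:
R0: no valid match — LHS pattern not found
R1: no valid match — LHS pattern not found
R2: 2 valid matches — {0↦0, 1↦2}, {0↦2, 1↦0}
R3: no valid match — LHS pattern not found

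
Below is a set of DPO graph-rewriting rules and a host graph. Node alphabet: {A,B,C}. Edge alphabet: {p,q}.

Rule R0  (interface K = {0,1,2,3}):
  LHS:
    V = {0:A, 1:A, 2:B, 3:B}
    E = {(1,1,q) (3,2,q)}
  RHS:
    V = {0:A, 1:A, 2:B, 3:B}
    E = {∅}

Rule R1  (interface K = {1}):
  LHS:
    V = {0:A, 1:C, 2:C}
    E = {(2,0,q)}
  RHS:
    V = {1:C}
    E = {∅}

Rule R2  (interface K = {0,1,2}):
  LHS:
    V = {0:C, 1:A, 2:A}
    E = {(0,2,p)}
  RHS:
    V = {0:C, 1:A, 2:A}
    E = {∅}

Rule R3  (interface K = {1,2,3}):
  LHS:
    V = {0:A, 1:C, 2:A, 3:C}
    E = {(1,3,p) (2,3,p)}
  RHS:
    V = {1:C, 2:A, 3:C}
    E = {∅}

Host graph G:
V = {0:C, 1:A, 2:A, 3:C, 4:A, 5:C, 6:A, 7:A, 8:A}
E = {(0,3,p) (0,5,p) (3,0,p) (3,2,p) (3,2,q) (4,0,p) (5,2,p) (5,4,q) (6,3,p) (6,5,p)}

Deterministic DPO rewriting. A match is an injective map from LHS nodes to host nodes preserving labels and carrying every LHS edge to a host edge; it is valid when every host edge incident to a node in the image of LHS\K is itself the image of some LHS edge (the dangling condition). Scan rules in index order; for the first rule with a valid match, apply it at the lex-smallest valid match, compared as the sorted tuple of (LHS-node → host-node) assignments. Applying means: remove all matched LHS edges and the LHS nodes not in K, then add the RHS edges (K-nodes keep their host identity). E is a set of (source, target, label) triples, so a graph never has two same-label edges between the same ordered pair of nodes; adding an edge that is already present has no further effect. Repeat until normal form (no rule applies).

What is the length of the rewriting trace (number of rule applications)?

Answer: 7

Steps:
start.  V:9 E:10  edges: 0-p->3 0-p->5 3-p->0 3-p->2 3-q->2 4-p->0 5-p->2 5-q->4 6-p->3 6-p->5
1. fire R2 via {0↦3, 1↦1, 2↦2}  →  V:9 E:9  edges: 0-p->3 0-p->5 3-p->0 3-q->2 4-p->0 5-p->2 5-q->4 6-p->3 6-p->5
2. fire R2 via {0↦5, 1↦1, 2↦2}  →  V:9 E:8  edges: 0-p->3 0-p->5 3-p->0 3-q->2 4-p->0 5-q->4 6-p->3 6-p->5
3. fire R3 via {0↦1, 1↦0, 2↦6, 3↦3}  →  V:8 E:6  edges: 0-p->5 3-p->0 3-q->2 4-p->0 5-q->4 6-p->5
4. fire R3 via {0↦7, 1↦0, 2↦6, 3↦5}  →  V:7 E:4  edges: 3-p->0 3-q->2 4-p->0 5-q->4
5. fire R3 via {0↦6, 1↦3, 2↦4, 3↦0}  →  V:6 E:2  edges: 3-q->2 5-q->4
6. fire R1 via {0↦2, 1↦0, 2↦3}  →  V:4 E:1  edges: 5-q->4
7. fire R1 via {0↦4, 1↦0, 2↦5}  →  V:2 E:0  edges: ∅
final graph: no rule applies after step 7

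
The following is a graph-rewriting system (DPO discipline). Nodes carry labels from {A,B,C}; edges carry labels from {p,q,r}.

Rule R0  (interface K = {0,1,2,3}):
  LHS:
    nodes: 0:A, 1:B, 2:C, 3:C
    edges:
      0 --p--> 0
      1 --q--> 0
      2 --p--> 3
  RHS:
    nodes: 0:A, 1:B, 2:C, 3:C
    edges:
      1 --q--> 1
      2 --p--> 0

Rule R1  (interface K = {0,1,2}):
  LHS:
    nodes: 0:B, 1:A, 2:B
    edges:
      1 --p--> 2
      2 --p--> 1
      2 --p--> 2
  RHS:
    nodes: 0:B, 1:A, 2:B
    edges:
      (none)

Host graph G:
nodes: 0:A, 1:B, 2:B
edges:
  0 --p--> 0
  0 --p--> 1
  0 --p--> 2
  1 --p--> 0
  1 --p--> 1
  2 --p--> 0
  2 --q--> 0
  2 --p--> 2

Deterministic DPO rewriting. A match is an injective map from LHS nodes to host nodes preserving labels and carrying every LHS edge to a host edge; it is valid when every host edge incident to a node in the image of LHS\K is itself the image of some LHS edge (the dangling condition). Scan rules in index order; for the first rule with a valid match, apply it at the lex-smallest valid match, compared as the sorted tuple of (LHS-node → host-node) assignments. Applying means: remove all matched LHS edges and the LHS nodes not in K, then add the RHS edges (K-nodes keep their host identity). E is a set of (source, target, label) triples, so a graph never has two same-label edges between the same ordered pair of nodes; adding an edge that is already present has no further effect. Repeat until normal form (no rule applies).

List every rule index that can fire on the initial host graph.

R0: no valid match — LHS pattern not found
R1: 2 valid matches — {0↦1, 1↦0, 2↦2}, {0↦2, 1↦0, 2↦1}

Answer: [R1]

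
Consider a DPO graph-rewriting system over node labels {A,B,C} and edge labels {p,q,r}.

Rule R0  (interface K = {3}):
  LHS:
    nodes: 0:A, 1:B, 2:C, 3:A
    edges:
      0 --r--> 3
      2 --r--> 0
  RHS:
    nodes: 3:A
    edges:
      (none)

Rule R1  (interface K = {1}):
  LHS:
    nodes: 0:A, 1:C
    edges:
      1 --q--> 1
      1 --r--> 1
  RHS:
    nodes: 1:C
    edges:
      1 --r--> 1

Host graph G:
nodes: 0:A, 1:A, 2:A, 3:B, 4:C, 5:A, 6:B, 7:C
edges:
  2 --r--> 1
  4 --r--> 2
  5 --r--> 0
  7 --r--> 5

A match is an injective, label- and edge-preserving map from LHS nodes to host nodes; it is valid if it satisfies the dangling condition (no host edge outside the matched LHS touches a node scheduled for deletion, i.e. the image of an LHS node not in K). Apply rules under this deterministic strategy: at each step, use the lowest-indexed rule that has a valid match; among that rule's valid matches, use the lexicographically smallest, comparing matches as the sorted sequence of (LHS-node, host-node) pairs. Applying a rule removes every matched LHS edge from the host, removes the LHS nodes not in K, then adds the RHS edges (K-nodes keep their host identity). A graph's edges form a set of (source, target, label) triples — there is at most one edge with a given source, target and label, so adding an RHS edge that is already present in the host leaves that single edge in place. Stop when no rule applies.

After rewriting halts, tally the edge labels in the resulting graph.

[0] host  ⇒  8 nodes, 4 edges  {2-r->1 4-r->2 5-r->0 7-r->5}
[1] R0 @ {0↦2, 1↦3, 2↦4, 3↦1}  ⇒  5 nodes, 2 edges  {5-r->0 7-r->5}
[2] R0 @ {0↦5, 1↦6, 2↦7, 3↦0}  ⇒  2 nodes, 0 edges  {∅}
final graph: no rule applies after step 2
NF edges: []

Answer: (no edges)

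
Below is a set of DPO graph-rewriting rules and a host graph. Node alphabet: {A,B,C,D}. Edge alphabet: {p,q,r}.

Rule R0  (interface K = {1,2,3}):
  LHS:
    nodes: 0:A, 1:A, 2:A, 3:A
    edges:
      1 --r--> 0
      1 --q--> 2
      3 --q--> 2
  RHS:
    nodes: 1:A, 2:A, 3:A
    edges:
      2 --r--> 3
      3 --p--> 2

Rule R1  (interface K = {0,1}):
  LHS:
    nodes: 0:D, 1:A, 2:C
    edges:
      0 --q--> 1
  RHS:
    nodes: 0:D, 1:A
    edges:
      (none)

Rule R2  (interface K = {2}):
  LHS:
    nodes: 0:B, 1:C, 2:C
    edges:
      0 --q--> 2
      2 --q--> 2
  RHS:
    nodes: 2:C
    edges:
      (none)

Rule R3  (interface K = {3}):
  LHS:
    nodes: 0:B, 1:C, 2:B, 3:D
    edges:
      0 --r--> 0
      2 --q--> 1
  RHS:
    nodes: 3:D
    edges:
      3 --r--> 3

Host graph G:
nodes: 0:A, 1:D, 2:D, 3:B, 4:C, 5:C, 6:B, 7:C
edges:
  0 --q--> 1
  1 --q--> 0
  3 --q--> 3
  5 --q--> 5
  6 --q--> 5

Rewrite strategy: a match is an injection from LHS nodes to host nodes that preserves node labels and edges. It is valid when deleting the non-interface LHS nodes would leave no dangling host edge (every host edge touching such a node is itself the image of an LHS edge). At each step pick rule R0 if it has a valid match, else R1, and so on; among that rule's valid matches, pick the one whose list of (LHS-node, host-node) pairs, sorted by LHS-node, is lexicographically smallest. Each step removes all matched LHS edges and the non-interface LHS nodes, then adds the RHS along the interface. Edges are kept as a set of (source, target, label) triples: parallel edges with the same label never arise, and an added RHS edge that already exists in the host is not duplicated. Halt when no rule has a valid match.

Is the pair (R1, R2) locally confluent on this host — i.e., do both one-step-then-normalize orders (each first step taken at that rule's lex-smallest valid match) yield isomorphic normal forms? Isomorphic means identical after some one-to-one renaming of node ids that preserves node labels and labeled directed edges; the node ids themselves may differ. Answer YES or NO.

branch R1-first: apply at {0↦1, 1↦0, 2↦4} → |E|=4, then 1 more step(s) → NF |V|=5 |E|=2 V={0:A, 1:D, 2:D, 3:B, 5:C} E=0-q->1 3-q->3
branch R2-first: apply at {0↦6, 1↦4, 2↦5} → |E|=3, then 1 more step(s) → NF |V|=5 |E|=2 V={0:A, 1:D, 2:D, 3:B, 7:C} E=0-q->1 3-q->3
graphs isomorphic (equal up to label-preserving node renaming)

Answer: YES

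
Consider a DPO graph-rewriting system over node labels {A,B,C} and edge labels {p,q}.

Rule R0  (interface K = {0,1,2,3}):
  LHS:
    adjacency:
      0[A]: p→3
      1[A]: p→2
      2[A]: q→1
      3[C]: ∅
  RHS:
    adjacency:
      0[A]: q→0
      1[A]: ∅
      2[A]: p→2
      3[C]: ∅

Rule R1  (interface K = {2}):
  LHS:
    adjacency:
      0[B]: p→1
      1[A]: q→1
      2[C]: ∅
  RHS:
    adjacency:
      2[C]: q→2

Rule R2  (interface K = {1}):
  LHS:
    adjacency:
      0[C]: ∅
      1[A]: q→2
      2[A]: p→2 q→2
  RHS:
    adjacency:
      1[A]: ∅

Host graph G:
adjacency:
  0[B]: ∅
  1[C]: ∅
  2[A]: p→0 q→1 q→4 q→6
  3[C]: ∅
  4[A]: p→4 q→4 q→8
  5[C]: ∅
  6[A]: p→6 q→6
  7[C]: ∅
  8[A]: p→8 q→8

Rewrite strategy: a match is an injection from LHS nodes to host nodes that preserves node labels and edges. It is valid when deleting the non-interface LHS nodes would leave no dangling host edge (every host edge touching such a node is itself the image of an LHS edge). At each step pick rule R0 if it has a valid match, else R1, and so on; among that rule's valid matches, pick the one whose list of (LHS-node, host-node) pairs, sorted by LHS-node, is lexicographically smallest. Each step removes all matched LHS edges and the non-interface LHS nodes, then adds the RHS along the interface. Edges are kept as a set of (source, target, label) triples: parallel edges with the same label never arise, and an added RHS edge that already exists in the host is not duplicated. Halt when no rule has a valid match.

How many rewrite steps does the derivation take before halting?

Answer: 3

Rewrite trace:
[0] host  ⇒  9 nodes, 11 edges  {2-p->0 2-q->1 2-q->4 2-q->6 4-p->4 4-q->4 4-q->8 6-p->6 6-q->6 8-p->8 8-q->8}
[1] R2 @ {0↦3, 1↦2, 2↦6}  ⇒  7 nodes, 8 edges  {2-p->0 2-q->1 2-q->4 4-p->4 4-q->4 4-q->8 8-p->8 8-q->8}
[2] R2 @ {0↦5, 1↦4, 2↦8}  ⇒  5 nodes, 5 edges  {2-p->0 2-q->1 2-q->4 4-p->4 4-q->4}
[3] R2 @ {0↦7, 1↦2, 2↦4}  ⇒  3 nodes, 2 edges  {2-p->0 2-q->1}
normal form: no rule applies after step 3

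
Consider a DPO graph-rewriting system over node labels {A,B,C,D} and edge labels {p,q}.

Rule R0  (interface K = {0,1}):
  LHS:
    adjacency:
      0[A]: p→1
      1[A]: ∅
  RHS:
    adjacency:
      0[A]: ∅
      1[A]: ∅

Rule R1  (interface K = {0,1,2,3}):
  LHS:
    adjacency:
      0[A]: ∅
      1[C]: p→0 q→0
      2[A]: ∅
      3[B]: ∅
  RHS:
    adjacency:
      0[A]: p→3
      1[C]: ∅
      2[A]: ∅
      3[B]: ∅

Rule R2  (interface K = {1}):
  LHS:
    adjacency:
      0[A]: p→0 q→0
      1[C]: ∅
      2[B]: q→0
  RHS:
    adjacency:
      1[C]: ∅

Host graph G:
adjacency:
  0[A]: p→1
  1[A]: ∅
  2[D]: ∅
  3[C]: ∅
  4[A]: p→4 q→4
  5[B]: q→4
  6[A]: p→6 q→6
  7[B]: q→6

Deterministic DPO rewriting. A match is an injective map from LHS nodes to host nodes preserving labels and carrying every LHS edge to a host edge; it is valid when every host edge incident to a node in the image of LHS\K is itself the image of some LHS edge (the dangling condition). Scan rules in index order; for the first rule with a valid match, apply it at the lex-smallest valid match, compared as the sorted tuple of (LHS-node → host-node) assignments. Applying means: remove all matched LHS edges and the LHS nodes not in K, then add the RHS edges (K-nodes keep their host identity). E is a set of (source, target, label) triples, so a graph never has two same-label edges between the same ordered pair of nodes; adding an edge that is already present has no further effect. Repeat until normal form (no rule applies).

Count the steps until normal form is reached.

Answer: 3

Derivation:
start.  V:8 E:7  edges: 0-p->1 4-p->4 4-q->4 5-q->4 6-p->6 6-q->6 7-q->6
1. fire R0 via {0↦0, 1↦1}  →  V:8 E:6  edges: 4-p->4 4-q->4 5-q->4 6-p->6 6-q->6 7-q->6
2. fire R2 via {0↦4, 1↦3, 2↦5}  →  V:6 E:3  edges: 6-p->6 6-q->6 7-q->6
3. fire R2 via {0↦6, 1↦3, 2↦7}  →  V:4 E:0  edges: ∅
normal form: no rule applies after step 3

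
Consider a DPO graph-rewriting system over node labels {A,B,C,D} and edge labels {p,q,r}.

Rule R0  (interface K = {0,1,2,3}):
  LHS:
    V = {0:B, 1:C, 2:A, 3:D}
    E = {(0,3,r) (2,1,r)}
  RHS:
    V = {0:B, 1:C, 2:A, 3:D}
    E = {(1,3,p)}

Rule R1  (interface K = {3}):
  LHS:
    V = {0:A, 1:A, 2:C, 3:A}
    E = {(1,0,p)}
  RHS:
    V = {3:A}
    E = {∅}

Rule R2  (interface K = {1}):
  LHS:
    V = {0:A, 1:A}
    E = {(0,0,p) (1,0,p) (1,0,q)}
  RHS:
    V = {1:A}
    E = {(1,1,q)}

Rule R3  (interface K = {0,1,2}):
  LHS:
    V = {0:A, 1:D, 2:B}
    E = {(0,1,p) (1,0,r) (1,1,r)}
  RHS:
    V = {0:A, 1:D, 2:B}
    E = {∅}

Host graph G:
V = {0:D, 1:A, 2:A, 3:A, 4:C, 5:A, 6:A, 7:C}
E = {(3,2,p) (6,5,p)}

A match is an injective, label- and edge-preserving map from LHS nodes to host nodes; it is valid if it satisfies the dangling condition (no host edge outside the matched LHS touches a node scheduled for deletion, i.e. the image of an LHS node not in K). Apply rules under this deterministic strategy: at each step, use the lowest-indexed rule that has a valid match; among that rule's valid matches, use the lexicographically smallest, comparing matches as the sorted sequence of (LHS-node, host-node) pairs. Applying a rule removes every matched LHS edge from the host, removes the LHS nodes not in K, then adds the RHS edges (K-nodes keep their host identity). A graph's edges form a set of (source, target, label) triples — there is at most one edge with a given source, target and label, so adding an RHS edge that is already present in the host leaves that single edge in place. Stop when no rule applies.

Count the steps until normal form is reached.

start.  V:8 E:2  edges: 3-p->2 6-p->5
1. fire R1 via {0↦2, 1↦3, 2↦4, 3↦1}  →  V:5 E:1  edges: 6-p->5
2. fire R1 via {0↦5, 1↦6, 2↦7, 3↦1}  →  V:2 E:0  edges: ∅
final graph: no rule applies after step 2

Answer: 2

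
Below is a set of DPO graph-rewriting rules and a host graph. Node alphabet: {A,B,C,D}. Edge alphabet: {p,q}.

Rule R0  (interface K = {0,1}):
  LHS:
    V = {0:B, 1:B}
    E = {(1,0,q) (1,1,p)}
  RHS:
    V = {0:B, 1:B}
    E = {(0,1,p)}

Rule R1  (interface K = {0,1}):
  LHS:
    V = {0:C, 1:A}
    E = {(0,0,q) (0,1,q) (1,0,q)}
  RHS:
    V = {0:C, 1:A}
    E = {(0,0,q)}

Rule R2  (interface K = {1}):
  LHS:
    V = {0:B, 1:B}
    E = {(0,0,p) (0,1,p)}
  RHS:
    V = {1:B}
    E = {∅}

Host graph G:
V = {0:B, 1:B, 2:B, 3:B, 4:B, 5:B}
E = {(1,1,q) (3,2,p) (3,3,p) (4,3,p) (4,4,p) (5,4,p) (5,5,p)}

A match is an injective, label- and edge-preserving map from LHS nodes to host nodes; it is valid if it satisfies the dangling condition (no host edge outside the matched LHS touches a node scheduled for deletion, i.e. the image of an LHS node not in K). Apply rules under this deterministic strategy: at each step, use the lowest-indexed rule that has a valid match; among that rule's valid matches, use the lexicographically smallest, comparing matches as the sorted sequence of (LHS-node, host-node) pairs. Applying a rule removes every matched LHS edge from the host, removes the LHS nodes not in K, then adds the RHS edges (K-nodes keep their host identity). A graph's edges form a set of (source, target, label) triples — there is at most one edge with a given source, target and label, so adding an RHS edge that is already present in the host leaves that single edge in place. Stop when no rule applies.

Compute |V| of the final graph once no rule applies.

Answer: 3

Derivation:
start.  V:6 E:7  edges: 1-q->1 3-p->2 3-p->3 4-p->3 4-p->4 5-p->4 5-p->5
1. fire R2 via {0↦5, 1↦4}  →  V:5 E:5  edges: 1-q->1 3-p->2 3-p->3 4-p->3 4-p->4
2. fire R2 via {0↦4, 1↦3}  →  V:4 E:3  edges: 1-q->1 3-p->2 3-p->3
3. fire R2 via {0↦3, 1↦2}  →  V:3 E:1  edges: 1-q->1
final graph: no rule applies after step 3
NF nodes: {0:B, 1:B, 2:B}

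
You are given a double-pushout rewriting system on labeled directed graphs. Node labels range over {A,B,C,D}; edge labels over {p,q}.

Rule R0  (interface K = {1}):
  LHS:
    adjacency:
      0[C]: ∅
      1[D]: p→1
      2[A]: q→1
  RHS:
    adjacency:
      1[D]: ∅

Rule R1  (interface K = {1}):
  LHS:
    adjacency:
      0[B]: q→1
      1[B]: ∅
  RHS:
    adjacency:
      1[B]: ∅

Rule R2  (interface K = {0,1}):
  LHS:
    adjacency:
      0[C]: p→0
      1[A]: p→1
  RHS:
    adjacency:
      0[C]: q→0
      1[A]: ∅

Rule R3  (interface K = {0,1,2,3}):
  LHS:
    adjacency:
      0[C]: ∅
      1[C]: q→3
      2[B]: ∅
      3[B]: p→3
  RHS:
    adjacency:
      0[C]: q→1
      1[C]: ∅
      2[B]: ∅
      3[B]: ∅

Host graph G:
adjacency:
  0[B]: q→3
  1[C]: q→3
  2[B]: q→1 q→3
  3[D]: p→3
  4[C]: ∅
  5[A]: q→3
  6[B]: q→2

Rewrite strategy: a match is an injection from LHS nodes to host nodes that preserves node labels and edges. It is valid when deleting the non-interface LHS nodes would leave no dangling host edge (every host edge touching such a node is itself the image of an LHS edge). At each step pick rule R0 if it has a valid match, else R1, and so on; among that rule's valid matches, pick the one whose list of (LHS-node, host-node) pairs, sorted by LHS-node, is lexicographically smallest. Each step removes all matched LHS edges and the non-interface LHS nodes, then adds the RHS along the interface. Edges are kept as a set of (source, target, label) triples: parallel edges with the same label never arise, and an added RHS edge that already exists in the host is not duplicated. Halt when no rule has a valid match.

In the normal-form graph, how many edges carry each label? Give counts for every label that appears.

initial: |V|=7 |E|=7  E = 0-q->3 1-q->3 2-q->1 2-q->3 3-p->3 5-q->3 6-q->2
step 1: apply R0 at {0↦4, 1↦3, 2↦5}  → |V|=5 |E|=5  E = 0-q->3 1-q->3 2-q->1 2-q->3 6-q->2
step 2: apply R1 at {0↦6, 1↦2}  → |V|=4 |E|=4  E = 0-q->3 1-q->3 2-q->1 2-q->3
halt: no rule applies after step 2
NF edges: [(0, 3, 'q'), (1, 3, 'q'), (2, 1, 'q'), (2, 3, 'q')]

Answer: q:4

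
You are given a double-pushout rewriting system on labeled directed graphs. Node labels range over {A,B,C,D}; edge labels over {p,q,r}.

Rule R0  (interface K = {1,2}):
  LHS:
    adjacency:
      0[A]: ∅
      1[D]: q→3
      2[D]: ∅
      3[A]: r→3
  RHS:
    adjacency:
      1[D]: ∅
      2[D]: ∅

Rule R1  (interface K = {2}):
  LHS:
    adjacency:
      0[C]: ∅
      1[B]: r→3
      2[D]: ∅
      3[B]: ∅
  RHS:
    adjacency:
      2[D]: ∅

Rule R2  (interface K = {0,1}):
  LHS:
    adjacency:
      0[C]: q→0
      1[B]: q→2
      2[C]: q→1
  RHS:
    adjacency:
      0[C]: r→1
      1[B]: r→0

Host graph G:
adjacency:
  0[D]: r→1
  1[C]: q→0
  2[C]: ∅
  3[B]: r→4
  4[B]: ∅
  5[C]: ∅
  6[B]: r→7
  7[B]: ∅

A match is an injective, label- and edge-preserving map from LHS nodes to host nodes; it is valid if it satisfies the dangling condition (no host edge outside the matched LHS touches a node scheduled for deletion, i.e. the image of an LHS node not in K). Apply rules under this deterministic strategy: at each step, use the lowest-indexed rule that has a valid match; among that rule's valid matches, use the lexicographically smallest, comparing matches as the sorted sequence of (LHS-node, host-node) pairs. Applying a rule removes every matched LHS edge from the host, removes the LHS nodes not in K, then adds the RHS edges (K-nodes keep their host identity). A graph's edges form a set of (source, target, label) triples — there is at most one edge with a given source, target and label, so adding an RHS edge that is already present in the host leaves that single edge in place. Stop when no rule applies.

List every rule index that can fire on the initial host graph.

R0: no valid match — LHS pattern not found
R1: 4 valid matches — {0↦2, 1↦3, 2↦0, 3↦4}, {0↦2, 1↦6, 2↦0, 3↦7}, {0↦5, 1↦3, 2↦0, 3↦4} (+1 more)
R2: no valid match — LHS pattern not found

Answer: [R1]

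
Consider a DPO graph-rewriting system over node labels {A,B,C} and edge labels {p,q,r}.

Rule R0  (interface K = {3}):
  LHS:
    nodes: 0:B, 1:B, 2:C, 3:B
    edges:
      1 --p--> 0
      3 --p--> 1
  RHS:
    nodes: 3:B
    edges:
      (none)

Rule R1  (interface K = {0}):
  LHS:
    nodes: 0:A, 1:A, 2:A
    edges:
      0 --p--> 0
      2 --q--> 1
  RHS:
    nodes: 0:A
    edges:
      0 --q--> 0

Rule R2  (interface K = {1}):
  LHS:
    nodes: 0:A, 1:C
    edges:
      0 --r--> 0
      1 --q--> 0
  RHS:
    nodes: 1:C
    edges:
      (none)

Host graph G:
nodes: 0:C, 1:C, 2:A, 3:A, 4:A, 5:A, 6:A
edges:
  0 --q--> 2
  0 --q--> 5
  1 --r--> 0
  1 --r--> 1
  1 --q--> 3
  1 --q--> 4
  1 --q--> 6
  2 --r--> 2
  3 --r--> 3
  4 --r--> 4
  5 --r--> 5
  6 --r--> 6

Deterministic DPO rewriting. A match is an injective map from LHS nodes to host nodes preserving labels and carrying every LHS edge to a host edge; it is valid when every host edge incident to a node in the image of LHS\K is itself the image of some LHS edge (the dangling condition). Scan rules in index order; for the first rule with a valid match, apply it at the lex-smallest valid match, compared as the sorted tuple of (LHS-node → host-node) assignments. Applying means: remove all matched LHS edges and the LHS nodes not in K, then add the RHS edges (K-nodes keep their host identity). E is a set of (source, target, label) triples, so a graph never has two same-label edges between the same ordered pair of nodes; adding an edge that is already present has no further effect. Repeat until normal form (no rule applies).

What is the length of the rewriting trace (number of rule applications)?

[0] host  ⇒  7 nodes, 12 edges  {0-q->2 0-q->5 1-r->0 1-r->1 1-q->3 1-q->4 1-q->6 2-r->2 3-r->3 4-r->4 5-r->5 6-r->6}
[1] R2 @ {0↦2, 1↦0}  ⇒  6 nodes, 10 edges  {0-q->5 1-r->0 1-r->1 1-q->3 1-q->4 1-q->6 3-r->3 4-r->4 5-r->5 6-r->6}
[2] R2 @ {0↦3, 1↦1}  ⇒  5 nodes, 8 edges  {0-q->5 1-r->0 1-r->1 1-q->4 1-q->6 4-r->4 5-r->5 6-r->6}
[3] R2 @ {0↦4, 1↦1}  ⇒  4 nodes, 6 edges  {0-q->5 1-r->0 1-r->1 1-q->6 5-r->5 6-r->6}
[4] R2 @ {0↦5, 1↦0}  ⇒  3 nodes, 4 edges  {1-r->0 1-r->1 1-q->6 6-r->6}
[5] R2 @ {0↦6, 1↦1}  ⇒  2 nodes, 2 edges  {1-r->0 1-r->1}
halt: no rule applies after step 5

Answer: 5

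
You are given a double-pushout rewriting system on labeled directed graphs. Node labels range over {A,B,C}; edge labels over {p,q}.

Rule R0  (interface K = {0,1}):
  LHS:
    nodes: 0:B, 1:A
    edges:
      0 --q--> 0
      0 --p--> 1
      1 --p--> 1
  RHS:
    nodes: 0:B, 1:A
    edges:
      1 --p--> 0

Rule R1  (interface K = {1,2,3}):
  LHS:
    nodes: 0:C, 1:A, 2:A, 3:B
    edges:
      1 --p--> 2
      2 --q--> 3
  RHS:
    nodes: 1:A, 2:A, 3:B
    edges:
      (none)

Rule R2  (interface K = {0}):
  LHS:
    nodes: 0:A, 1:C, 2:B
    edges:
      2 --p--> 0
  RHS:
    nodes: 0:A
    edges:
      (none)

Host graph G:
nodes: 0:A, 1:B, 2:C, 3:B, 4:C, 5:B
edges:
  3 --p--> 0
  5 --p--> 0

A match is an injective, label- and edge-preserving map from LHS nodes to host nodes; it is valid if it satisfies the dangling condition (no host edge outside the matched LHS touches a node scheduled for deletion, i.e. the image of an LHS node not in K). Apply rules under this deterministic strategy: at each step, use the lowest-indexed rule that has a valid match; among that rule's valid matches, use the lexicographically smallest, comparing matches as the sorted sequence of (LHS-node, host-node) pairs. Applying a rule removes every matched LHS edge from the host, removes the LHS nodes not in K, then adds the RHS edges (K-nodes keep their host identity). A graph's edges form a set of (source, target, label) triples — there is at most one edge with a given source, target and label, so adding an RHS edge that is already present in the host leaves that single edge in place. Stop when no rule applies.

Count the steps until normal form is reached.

Answer: 2

Steps:
[0] host  ⇒  6 nodes, 2 edges  {3-p->0 5-p->0}
[1] R2 @ {0↦0, 1↦2, 2↦3}  ⇒  4 nodes, 1 edges  {5-p->0}
[2] R2 @ {0↦0, 1↦4, 2↦5}  ⇒  2 nodes, 0 edges  {∅}
halt: no rule applies after step 2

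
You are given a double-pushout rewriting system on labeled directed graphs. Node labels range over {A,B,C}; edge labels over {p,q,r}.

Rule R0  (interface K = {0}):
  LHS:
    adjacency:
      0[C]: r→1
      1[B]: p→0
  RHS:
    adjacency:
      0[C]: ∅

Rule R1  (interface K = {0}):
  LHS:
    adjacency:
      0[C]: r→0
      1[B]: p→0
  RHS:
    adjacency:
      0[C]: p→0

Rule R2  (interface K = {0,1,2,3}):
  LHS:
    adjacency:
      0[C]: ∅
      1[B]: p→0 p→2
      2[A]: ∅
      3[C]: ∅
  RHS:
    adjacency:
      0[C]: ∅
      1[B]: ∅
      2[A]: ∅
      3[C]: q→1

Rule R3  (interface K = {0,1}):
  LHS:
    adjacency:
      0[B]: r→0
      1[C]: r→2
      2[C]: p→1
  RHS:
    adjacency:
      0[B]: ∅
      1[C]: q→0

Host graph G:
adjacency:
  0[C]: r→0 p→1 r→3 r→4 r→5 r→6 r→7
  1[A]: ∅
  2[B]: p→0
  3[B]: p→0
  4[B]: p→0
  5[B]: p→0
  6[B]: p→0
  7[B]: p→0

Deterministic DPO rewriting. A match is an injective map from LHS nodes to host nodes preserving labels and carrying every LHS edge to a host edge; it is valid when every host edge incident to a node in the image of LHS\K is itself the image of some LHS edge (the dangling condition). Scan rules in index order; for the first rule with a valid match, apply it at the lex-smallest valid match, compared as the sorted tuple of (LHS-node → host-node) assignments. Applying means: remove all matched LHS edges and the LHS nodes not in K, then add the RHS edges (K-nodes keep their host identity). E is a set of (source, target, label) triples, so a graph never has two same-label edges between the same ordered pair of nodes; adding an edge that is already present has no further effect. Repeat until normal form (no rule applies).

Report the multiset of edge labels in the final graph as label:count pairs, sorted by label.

Answer: p:2

Rewrite trace:
start.  V:8 E:13  edges: 0-r->0 0-p->1 0-r->3 0-r->4 0-r->5 0-r->6 0-r->7 2-p->0 3-p->0 4-p->0 5-p->0 6-p->0 7-p->0
1. fire R0 via {0↦0, 1↦3}  →  V:7 E:11  edges: 0-r->0 0-p->1 0-r->4 0-r->5 0-r->6 0-r->7 2-p->0 4-p->0 5-p->0 6-p->0 7-p->0
2. fire R0 via {0↦0, 1↦4}  →  V:6 E:9  edges: 0-r->0 0-p->1 0-r->5 0-r->6 0-r->7 2-p->0 5-p->0 6-p->0 7-p->0
3. fire R0 via {0↦0, 1↦5}  →  V:5 E:7  edges: 0-r->0 0-p->1 0-r->6 0-r->7 2-p->0 6-p->0 7-p->0
4. fire R0 via {0↦0, 1↦6}  →  V:4 E:5  edges: 0-r->0 0-p->1 0-r->7 2-p->0 7-p->0
5. fire R0 via {0↦0, 1↦7}  →  V:3 E:3  edges: 0-r->0 0-p->1 2-p->0
6. fire R1 via {0↦0, 1↦2}  →  V:2 E:2  edges: 0-p->0 0-p->1
final graph: no rule applies after step 6
NF edges: [(0, 0, 'p'), (0, 1, 'p')]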